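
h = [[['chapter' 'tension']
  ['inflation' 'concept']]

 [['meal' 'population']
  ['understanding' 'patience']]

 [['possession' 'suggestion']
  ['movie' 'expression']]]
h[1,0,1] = 'population'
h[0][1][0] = 'inflation'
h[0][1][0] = 'inflation'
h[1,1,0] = 'understanding'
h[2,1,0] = 'movie'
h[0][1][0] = 'inflation'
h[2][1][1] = 'expression'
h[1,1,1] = 'patience'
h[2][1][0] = 'movie'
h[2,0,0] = 'possession'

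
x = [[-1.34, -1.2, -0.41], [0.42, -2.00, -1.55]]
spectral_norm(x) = 2.82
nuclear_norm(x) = 4.25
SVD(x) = [[-0.48, -0.88], [-0.88, 0.48]] @ diag([2.815988147381728, 1.432763327910657]) @ [[0.10,0.83,0.55],[0.96,0.07,-0.27]]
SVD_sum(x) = [[-0.13, -1.12, -0.75], [-0.24, -2.05, -1.37]] + [[-1.21, -0.08, 0.34], [0.66, 0.05, -0.18]]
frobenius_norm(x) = 3.16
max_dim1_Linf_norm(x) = 2.0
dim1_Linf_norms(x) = [1.34, 2.0]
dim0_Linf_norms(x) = [1.34, 2.0, 1.55]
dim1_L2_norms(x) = [1.84, 2.56]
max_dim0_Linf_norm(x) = 2.0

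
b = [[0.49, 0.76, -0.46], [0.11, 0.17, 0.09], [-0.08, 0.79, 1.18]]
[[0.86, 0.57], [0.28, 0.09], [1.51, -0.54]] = b@ [[0.24, 1.38],[1.25, -0.26],[0.46, -0.19]]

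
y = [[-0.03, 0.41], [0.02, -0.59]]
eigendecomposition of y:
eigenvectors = [[1.0,-0.58], [0.03,0.81]]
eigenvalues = [-0.02, -0.6]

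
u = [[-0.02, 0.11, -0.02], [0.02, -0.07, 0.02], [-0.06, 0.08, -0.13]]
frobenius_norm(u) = 0.21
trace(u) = -0.22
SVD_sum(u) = [[-0.03, 0.07, -0.06], [0.02, -0.05, 0.04], [-0.05, 0.11, -0.10]] + [[0.01, 0.04, 0.04], [-0.01, -0.02, -0.02], [-0.01, -0.03, -0.03]] + [[0.00, 0.00, -0.00], [0.0, 0.0, -0.0], [0.00, 0.00, -0.0]]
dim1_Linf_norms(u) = [0.11, 0.07, 0.13]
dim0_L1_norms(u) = [0.1, 0.26, 0.17]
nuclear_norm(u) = 0.28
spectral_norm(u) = 0.20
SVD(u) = [[-0.5, 0.71, -0.50], [0.35, -0.37, -0.86], [-0.79, -0.61, -0.06]] @ diag([0.197412466816896, 0.08072154908324525, 0.003514179686525349]) @ [[0.33, -0.72, 0.61],[0.18, 0.68, 0.71],[-0.93, -0.12, 0.36]]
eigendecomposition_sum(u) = [[-0.02, 0.05, -0.04], [0.02, -0.04, 0.03], [-0.06, 0.16, -0.11]] + [[0.00, 0.01, 0.00],[0.0, 0.0, 0.00],[-0.0, -0.0, -0.00]] + [[-0.0, 0.05, 0.01], [0.0, -0.03, -0.01], [0.01, -0.07, -0.02]]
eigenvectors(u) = [[0.3,-0.93,-0.54],[-0.24,-0.16,0.32],[0.92,0.32,0.78]]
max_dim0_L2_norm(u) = 0.15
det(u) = 0.00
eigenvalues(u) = [-0.17, 0.01, -0.06]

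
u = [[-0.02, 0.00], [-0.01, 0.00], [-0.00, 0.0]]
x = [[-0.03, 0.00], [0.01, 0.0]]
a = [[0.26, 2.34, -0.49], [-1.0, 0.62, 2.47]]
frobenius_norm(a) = 3.64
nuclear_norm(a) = 5.14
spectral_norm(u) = 0.02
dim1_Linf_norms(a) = [2.34, 2.47]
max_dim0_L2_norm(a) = 2.52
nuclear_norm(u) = 0.02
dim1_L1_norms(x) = [0.03, 0.01]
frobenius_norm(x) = 0.03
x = a @ u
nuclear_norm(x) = 0.03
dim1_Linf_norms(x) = [0.03, 0.01]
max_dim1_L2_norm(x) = 0.03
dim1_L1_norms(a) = [3.09, 4.09]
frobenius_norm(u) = 0.02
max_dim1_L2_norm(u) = 0.02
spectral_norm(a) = 2.74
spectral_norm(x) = 0.03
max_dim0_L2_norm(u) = 0.02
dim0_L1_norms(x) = [0.04, 0.0]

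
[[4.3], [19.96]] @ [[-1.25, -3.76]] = [[-5.38,-16.17], [-24.95,-75.05]]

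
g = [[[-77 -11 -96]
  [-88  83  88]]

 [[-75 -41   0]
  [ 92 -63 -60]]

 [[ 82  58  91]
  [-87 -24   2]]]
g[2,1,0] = -87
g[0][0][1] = -11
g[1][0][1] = -41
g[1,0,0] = -75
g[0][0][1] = -11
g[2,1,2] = 2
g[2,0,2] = 91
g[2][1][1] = -24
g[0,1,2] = 88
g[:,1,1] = [83, -63, -24]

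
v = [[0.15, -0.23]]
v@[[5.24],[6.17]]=[[-0.63]]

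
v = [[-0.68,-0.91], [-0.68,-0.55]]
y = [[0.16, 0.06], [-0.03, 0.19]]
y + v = [[-0.52, -0.85], [-0.71, -0.36]]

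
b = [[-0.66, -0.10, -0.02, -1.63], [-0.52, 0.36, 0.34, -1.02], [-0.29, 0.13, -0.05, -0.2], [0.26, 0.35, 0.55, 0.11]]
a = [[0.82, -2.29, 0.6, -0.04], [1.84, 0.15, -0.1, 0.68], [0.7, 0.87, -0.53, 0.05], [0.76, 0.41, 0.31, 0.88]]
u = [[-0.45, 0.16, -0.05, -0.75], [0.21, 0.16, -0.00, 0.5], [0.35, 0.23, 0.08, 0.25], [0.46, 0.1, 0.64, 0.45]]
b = a @ u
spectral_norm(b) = 2.13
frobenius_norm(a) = 3.65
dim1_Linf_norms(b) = [1.63, 1.02, 0.29, 0.55]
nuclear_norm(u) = 2.33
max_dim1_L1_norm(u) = 1.65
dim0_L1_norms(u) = [1.47, 0.65, 0.77, 1.95]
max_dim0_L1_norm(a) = 4.12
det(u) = -0.03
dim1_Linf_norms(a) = [2.29, 1.84, 0.87, 0.88]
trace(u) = 0.24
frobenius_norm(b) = 2.30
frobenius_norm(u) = 1.48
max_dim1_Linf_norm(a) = 2.29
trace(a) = 1.32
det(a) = -0.01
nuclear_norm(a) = 5.81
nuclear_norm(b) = 3.26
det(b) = -0.00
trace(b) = -0.24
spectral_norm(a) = 2.64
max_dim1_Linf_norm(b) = 1.63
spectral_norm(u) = 1.34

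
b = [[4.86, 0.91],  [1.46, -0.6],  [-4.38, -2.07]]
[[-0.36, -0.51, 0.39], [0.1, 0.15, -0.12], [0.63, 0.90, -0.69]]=b @ [[-0.03, -0.04, 0.03], [-0.24, -0.35, 0.27]]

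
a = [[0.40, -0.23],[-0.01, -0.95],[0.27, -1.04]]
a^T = [[0.4, -0.01, 0.27], [-0.23, -0.95, -1.04]]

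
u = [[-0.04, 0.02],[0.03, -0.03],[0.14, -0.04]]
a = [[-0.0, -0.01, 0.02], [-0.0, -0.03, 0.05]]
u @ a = [[0.0, -0.0, 0.0],[0.0, 0.0, -0.00],[0.0, -0.0, 0.00]]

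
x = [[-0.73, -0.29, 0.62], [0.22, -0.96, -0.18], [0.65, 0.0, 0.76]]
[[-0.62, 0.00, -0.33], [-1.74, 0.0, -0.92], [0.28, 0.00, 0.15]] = x @ [[0.25, 0.00, 0.13], [1.84, 0.0, 0.97], [0.15, 0.0, 0.08]]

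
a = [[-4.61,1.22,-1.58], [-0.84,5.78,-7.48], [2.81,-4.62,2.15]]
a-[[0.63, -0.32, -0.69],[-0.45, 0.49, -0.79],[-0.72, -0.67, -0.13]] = [[-5.24, 1.54, -0.89], [-0.39, 5.29, -6.69], [3.53, -3.95, 2.28]]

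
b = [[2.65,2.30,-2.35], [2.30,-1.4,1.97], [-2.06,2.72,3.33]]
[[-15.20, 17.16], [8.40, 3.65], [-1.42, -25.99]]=b @ [[-0.53, 4.16], [-3.69, -1.46], [2.26, -4.04]]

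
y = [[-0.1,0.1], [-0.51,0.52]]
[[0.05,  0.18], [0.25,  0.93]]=y @[[-0.57, -0.32], [-0.07, 1.47]]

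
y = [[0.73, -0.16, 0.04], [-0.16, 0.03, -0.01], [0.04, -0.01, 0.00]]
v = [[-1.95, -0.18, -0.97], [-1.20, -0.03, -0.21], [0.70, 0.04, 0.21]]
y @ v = [[-1.2, -0.12, -0.67],[0.27, 0.03, 0.15],[-0.07, -0.01, -0.04]]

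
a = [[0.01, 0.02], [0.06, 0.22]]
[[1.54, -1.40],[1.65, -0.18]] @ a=[[-0.07, -0.28], [0.01, -0.01]]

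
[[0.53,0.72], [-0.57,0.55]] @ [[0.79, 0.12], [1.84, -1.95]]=[[1.74,-1.34], [0.56,-1.14]]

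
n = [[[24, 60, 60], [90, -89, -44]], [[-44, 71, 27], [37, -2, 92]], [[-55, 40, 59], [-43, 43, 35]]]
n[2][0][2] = 59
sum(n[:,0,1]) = 171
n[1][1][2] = 92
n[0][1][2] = -44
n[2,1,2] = 35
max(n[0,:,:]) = 90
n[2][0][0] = -55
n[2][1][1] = 43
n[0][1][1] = -89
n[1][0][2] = 27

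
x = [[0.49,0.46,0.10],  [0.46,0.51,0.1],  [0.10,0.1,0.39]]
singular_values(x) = [0.99, 0.36, 0.04]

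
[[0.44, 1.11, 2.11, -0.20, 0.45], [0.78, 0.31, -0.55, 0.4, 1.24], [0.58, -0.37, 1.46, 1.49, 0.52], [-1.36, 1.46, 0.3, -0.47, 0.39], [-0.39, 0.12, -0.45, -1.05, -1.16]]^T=[[0.44,  0.78,  0.58,  -1.36,  -0.39], [1.11,  0.31,  -0.37,  1.46,  0.12], [2.11,  -0.55,  1.46,  0.30,  -0.45], [-0.20,  0.4,  1.49,  -0.47,  -1.05], [0.45,  1.24,  0.52,  0.39,  -1.16]]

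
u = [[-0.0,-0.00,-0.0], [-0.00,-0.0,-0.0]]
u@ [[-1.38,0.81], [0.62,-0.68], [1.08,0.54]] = [[0.00, 0.00], [0.0, 0.00]]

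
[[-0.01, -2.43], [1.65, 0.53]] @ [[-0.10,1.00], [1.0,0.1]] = [[-2.43, -0.25], [0.36, 1.7]]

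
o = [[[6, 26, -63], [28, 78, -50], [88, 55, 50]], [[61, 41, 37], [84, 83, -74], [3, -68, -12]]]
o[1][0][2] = 37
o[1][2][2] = -12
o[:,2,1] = [55, -68]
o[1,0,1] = 41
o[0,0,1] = 26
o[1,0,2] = 37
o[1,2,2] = -12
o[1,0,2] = 37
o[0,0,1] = 26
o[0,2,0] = 88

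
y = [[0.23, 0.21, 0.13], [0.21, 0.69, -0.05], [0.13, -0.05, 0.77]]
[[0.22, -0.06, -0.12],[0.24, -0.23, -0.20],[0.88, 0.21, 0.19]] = y@ [[-0.17, -0.19, -0.66], [0.49, -0.26, -0.07], [1.20, 0.29, 0.35]]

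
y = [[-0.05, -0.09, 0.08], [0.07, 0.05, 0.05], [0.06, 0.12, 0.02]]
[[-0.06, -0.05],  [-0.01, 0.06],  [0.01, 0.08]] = y@[[0.17, 0.48],  [0.11, 0.39],  [-0.49, 0.14]]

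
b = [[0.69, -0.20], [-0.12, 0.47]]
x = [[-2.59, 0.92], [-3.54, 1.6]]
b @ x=[[-1.08,0.31], [-1.35,0.64]]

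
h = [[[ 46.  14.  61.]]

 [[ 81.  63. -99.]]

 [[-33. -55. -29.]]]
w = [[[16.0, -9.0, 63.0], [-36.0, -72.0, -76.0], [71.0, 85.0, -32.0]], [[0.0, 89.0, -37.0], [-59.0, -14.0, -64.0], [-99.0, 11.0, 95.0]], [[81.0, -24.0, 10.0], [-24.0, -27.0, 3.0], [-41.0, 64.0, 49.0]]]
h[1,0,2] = -99.0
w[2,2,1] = 64.0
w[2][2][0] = -41.0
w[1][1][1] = -14.0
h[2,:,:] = [[-33.0, -55.0, -29.0]]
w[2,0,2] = 10.0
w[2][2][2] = 49.0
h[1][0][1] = 63.0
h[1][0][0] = 81.0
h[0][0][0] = 46.0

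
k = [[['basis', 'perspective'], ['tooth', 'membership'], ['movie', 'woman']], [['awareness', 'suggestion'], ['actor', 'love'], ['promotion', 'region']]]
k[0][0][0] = 'basis'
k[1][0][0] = 'awareness'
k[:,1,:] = [['tooth', 'membership'], ['actor', 'love']]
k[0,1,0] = 'tooth'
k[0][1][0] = 'tooth'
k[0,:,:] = [['basis', 'perspective'], ['tooth', 'membership'], ['movie', 'woman']]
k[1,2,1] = 'region'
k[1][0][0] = 'awareness'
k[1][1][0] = 'actor'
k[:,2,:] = [['movie', 'woman'], ['promotion', 'region']]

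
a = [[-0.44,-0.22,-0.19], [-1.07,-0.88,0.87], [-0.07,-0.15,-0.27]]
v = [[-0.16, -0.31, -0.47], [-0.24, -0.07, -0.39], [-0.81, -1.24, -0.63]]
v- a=[[0.28,-0.09,-0.28], [0.83,0.81,-1.26], [-0.74,-1.09,-0.36]]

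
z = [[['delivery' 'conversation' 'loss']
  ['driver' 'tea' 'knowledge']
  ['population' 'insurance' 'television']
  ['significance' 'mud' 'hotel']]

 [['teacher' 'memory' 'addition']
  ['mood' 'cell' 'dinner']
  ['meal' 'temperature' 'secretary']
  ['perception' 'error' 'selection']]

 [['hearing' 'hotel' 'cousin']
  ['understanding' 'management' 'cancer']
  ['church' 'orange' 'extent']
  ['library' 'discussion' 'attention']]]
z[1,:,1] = ['memory', 'cell', 'temperature', 'error']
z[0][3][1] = 'mud'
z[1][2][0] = 'meal'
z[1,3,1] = 'error'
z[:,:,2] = [['loss', 'knowledge', 'television', 'hotel'], ['addition', 'dinner', 'secretary', 'selection'], ['cousin', 'cancer', 'extent', 'attention']]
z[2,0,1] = 'hotel'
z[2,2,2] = 'extent'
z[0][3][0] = 'significance'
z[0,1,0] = 'driver'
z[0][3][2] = 'hotel'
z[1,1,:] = ['mood', 'cell', 'dinner']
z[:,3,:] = [['significance', 'mud', 'hotel'], ['perception', 'error', 'selection'], ['library', 'discussion', 'attention']]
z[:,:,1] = [['conversation', 'tea', 'insurance', 'mud'], ['memory', 'cell', 'temperature', 'error'], ['hotel', 'management', 'orange', 'discussion']]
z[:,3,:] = [['significance', 'mud', 'hotel'], ['perception', 'error', 'selection'], ['library', 'discussion', 'attention']]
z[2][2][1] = 'orange'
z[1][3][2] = 'selection'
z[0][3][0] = 'significance'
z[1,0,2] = 'addition'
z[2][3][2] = 'attention'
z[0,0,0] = 'delivery'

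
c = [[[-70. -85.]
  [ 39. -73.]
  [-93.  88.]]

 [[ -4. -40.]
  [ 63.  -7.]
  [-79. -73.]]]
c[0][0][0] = -70.0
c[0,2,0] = -93.0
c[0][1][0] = 39.0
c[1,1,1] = -7.0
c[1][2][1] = -73.0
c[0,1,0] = 39.0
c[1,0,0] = -4.0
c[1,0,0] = -4.0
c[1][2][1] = -73.0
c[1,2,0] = -79.0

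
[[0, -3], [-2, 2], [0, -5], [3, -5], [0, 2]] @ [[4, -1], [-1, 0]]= [[3, 0], [-10, 2], [5, 0], [17, -3], [-2, 0]]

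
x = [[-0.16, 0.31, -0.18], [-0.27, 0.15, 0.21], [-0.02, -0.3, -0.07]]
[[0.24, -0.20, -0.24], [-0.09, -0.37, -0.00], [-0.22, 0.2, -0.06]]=x@ [[0.48, 0.63, 0.62], [0.8, -0.60, -0.01], [-0.36, -0.5, 0.79]]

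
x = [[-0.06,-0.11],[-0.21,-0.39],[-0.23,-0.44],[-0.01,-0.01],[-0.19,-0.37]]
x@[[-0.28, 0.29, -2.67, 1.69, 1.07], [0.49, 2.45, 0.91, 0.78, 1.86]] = [[-0.04, -0.29, 0.06, -0.19, -0.27], [-0.13, -1.02, 0.21, -0.66, -0.95], [-0.15, -1.14, 0.21, -0.73, -1.06], [-0.0, -0.03, 0.02, -0.02, -0.03], [-0.13, -0.96, 0.17, -0.61, -0.89]]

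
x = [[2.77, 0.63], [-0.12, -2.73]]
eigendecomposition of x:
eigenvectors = [[1.0, -0.11], [-0.02, 0.99]]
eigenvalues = [2.76, -2.72]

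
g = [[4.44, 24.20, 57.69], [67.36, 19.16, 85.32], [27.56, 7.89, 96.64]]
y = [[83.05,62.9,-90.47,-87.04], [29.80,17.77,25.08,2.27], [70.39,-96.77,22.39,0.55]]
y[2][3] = 0.55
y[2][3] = 0.55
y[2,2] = 22.39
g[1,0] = 67.36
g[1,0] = 67.36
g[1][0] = 67.36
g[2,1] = 7.89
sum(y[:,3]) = -84.22000000000001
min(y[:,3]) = -87.04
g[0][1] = 24.2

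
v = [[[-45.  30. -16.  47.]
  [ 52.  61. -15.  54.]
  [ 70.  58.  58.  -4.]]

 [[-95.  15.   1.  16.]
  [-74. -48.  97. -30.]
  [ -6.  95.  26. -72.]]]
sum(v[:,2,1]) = 153.0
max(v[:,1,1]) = 61.0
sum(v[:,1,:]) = 97.0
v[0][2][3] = -4.0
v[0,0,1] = 30.0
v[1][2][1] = 95.0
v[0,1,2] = -15.0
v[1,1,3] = -30.0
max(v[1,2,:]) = 95.0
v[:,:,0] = [[-45.0, 52.0, 70.0], [-95.0, -74.0, -6.0]]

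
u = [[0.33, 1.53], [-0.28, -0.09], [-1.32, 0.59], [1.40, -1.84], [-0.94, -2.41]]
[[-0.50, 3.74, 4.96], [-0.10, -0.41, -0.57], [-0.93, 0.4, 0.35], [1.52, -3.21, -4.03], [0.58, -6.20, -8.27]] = u @ [[0.51,0.72,1.08], [-0.44,2.29,3.01]]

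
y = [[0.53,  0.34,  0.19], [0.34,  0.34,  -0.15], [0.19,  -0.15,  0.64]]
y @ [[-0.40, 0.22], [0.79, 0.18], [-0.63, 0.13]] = [[-0.06, 0.20], [0.23, 0.12], [-0.60, 0.1]]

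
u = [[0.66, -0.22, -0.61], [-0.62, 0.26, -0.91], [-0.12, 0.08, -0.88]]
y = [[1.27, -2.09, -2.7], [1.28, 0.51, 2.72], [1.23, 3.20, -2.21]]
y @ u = [[2.46, -1.04, 3.5], [0.20, 0.07, -3.64], [-0.91, 0.38, -1.72]]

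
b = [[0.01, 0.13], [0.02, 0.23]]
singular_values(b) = [0.27, 0.0]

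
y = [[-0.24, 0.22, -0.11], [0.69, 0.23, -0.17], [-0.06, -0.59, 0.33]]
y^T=[[-0.24, 0.69, -0.06], [0.22, 0.23, -0.59], [-0.11, -0.17, 0.33]]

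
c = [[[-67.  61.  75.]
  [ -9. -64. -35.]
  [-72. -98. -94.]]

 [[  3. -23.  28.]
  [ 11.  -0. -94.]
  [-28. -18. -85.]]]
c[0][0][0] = -67.0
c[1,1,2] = -94.0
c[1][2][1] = -18.0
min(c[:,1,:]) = -94.0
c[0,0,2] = 75.0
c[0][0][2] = 75.0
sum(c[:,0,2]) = 103.0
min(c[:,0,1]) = -23.0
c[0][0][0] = -67.0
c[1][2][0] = -28.0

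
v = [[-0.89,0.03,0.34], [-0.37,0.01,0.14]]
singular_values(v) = [1.03, 0.0]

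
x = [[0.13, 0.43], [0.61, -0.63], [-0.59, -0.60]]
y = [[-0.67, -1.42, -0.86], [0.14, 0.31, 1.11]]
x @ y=[[-0.03, -0.05, 0.37], [-0.5, -1.06, -1.22], [0.31, 0.65, -0.16]]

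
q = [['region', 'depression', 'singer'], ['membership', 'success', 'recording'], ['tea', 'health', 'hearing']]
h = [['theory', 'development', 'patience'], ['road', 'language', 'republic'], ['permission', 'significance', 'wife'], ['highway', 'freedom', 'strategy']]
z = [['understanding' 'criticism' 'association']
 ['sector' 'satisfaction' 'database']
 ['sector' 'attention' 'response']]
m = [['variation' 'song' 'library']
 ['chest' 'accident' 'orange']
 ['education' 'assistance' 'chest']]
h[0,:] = ['theory', 'development', 'patience']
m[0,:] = ['variation', 'song', 'library']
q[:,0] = ['region', 'membership', 'tea']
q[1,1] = 'success'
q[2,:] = ['tea', 'health', 'hearing']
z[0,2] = 'association'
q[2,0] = 'tea'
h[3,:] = ['highway', 'freedom', 'strategy']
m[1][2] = 'orange'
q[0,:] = ['region', 'depression', 'singer']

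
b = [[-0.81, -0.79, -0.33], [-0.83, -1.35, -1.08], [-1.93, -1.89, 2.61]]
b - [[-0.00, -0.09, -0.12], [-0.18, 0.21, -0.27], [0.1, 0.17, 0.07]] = [[-0.81, -0.7, -0.21], [-0.65, -1.56, -0.81], [-2.03, -2.06, 2.54]]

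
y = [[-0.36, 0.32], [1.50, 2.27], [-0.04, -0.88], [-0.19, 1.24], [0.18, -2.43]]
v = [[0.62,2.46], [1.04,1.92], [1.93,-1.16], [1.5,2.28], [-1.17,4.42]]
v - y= [[0.98, 2.14],[-0.46, -0.35],[1.97, -0.28],[1.69, 1.04],[-1.35, 6.85]]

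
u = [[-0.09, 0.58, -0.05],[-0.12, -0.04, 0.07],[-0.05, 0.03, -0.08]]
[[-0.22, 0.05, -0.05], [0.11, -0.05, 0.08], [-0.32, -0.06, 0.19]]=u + [[-0.13, -0.53, 0.0], [0.23, -0.01, 0.01], [-0.27, -0.09, 0.27]]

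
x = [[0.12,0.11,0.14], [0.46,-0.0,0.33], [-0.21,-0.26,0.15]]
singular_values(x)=[0.61, 0.35, 0.1]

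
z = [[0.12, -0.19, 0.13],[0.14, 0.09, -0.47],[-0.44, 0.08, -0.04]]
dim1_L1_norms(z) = [0.44, 0.7, 0.56]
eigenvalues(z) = [(0.17+0.39j), (0.17-0.39j), (-0.17+0j)]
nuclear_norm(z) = 1.12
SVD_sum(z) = [[-0.04, -0.02, 0.08], [0.22, 0.09, -0.43], [-0.07, -0.03, 0.13]] + [[0.19,-0.08,0.08],[-0.08,0.03,-0.03],[-0.36,0.15,-0.16]] + [[-0.03, -0.09, -0.03], [-0.01, -0.03, -0.01], [-0.01, -0.04, -0.01]]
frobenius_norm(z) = 0.72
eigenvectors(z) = [[0.21-0.39j, (0.21+0.39j), (0.29+0j)], [-0.73+0.00j, (-0.73-0j), 0.80+0.00j], [(0.18+0.49j), (0.18-0.49j), 0.52+0.00j]]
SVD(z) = [[0.18, 0.46, 0.87], [-0.94, -0.19, 0.29], [0.29, -0.87, 0.39]] @ diag([0.5208835571475982, 0.4819876749548295, 0.11818714433009425]) @ [[-0.46,-0.18,0.87], [0.85,-0.36,0.38], [-0.24,-0.92,-0.32]]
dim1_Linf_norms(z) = [0.19, 0.47, 0.44]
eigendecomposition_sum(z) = [[0.08+0.13j, -0.08+0.01j, 0.08-0.09j],[0.13-0.22j, 0.07+0.12j, -0.19-0.05j],[(-0.18-0.03j), (0.06-0.08j), 0.01+0.14j]] + [[(0.08-0.13j), -0.08-0.01j, (0.08+0.09j)], [(0.13+0.22j), 0.07-0.12j, -0.19+0.05j], [(-0.18+0.03j), (0.06+0.08j), (0.01-0.14j)]] + [[(-0.04-0j), (-0.02+0j), (-0.04-0j)], [(-0.12-0j), (-0.06+0j), -0.10-0.00j], [(-0.08-0j), -0.04+0.00j, -0.06-0.00j]]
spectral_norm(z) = 0.52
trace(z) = 0.17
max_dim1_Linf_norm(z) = 0.47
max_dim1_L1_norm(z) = 0.7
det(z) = -0.03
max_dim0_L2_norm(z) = 0.49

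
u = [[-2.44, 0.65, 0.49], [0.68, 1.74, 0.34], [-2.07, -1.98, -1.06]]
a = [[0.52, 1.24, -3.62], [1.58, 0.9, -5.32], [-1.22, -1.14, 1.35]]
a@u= [[7.07, 9.66, 4.51],[7.77, 13.13, 6.72],[-0.59, -5.45, -2.42]]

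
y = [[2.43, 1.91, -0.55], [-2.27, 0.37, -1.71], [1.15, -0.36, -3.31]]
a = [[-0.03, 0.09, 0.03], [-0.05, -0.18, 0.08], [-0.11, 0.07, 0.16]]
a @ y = [[-0.24, -0.03, -0.24], [0.38, -0.19, 0.07], [-0.24, -0.24, -0.59]]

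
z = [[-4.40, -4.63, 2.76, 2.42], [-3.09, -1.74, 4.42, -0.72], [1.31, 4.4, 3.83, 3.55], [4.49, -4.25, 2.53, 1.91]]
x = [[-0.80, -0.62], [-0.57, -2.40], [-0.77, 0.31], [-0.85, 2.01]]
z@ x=[[1.98, 19.56], [0.67, 6.01], [-9.52, -3.05], [-4.74, 12.04]]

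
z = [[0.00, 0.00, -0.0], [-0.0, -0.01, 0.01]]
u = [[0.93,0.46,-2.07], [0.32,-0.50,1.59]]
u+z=[[0.93, 0.46, -2.07], [0.32, -0.51, 1.60]]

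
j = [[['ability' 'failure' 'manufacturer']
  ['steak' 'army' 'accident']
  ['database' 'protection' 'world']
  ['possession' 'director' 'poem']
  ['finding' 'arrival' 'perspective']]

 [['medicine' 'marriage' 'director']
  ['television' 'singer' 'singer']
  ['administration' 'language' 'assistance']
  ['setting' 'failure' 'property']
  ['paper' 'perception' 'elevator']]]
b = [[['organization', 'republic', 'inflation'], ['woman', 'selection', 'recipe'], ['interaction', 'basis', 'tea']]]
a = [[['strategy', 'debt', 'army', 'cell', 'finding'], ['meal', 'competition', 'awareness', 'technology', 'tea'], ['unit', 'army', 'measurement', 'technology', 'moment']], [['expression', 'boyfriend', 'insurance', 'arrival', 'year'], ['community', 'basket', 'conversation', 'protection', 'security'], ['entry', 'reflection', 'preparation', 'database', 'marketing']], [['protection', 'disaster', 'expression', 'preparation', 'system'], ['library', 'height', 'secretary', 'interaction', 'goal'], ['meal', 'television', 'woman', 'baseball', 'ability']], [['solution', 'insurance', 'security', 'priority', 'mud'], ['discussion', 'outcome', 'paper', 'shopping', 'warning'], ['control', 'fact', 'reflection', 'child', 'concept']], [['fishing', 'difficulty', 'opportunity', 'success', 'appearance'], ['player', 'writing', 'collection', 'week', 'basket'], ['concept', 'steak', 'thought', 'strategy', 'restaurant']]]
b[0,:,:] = [['organization', 'republic', 'inflation'], ['woman', 'selection', 'recipe'], ['interaction', 'basis', 'tea']]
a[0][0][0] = 'strategy'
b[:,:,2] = [['inflation', 'recipe', 'tea']]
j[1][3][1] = 'failure'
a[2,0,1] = 'disaster'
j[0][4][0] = 'finding'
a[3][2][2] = 'reflection'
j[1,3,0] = 'setting'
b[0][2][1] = 'basis'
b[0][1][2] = 'recipe'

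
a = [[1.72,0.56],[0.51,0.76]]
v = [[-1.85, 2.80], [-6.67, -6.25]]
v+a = [[-0.13, 3.36], [-6.16, -5.49]]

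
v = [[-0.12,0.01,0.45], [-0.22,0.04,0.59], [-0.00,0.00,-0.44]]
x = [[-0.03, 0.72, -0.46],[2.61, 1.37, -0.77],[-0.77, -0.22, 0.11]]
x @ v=[[-0.15,0.03,0.61], [-0.61,0.08,2.32], [0.14,-0.02,-0.52]]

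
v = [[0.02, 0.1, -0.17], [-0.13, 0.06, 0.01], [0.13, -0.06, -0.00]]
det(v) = 0.00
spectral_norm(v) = 0.21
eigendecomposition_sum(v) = [[0.01+0.09j, 0.05-0.04j, -0.09-0.01j], [(-0.07+0.01j), (0.03+0.03j), -0.06j], [0.06-0.01j, -0.03-0.03j, (-0+0.06j)]] + [[0.01-0.09j, 0.05+0.04j, (-0.09+0.01j)], [-0.07-0.01j, 0.03-0.03j, 0.06j], [0.06+0.01j, -0.03+0.03j, (-0-0.06j)]] + [[0j,0.00-0.00j,-0j], [0.00+0.00j,-0j,0.00-0.00j], [0.00+0.00j,-0j,0.00-0.00j]]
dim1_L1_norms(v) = [0.29, 0.2, 0.19]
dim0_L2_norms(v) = [0.18, 0.13, 0.17]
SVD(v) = [[0.62, -0.78, 0.03], [0.54, 0.46, 0.70], [-0.57, -0.42, 0.71]] @ diag([0.20951660517569454, 0.19102409261535835, 0.0035479847986048005]) @ [[-0.63, 0.61, -0.48], [-0.68, -0.14, 0.72], [0.38, 0.78, 0.5]]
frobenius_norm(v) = 0.28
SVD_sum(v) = [[-0.08, 0.08, -0.06],  [-0.07, 0.07, -0.05],  [0.07, -0.07, 0.06]] + [[0.10, 0.02, -0.11], [-0.06, -0.01, 0.06], [0.05, 0.01, -0.06]] + [[0.0, 0.0, 0.00], [0.00, 0.00, 0.00], [0.00, 0.0, 0.00]]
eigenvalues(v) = [(0.04+0.19j), (0.04-0.19j), 0j]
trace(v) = 0.08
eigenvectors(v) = [[(-0.71+0j), (-0.71-0j), (0.38+0j)], [-0.03-0.49j, (-0.03+0.49j), (0.78+0j)], [0.06+0.50j, (0.06-0.5j), 0.50+0.00j]]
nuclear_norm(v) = 0.40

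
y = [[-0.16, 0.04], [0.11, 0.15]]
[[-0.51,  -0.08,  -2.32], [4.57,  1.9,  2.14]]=y @ [[9.10, 3.08, 15.27], [23.77, 10.39, 3.1]]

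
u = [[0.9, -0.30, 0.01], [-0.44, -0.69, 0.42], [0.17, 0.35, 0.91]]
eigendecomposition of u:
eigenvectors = [[(-0.17+0j), 0.06-0.65j, (0.06+0.65j)], [-0.96+0.00j, -0.19+0.18j, (-0.19-0.18j)], [0.21+0.00j, -0.71+0.00j, -0.71-0.00j]]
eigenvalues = [(-0.86+0j), (0.99+0.07j), (0.99-0.07j)]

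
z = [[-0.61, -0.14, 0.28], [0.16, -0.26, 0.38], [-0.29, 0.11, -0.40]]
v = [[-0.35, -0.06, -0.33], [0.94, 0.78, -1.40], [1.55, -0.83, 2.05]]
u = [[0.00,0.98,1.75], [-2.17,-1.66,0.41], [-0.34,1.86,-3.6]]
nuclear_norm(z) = 1.48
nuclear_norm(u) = 8.42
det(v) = 0.75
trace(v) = 2.48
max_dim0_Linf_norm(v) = 2.05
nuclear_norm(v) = 4.67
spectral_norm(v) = 2.89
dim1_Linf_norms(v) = [0.35, 1.4, 2.05]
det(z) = -0.05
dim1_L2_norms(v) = [0.48, 1.86, 2.7]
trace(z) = -1.27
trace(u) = -5.26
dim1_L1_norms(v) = [0.74, 3.12, 4.43]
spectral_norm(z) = 0.69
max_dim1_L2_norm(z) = 0.69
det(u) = -15.84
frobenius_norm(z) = 0.98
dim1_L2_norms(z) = [0.69, 0.49, 0.51]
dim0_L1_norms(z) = [1.06, 0.51, 1.06]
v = u @ z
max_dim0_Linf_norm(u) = 3.6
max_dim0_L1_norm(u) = 5.76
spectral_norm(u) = 4.36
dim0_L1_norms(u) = [2.51, 4.5, 5.76]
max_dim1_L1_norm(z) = 1.03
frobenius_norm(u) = 5.31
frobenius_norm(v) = 3.31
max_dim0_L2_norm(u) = 4.02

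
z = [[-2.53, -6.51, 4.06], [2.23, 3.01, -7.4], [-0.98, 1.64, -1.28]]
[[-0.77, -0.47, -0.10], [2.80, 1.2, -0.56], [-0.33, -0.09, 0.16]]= z @ [[0.38, 0.15, -0.10], [-0.26, -0.08, 0.11], [-0.37, -0.15, 0.09]]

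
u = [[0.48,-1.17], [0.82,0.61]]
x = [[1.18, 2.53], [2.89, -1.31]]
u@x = [[-2.81,2.75], [2.73,1.28]]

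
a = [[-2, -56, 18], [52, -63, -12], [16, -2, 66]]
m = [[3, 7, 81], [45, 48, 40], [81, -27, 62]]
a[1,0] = 52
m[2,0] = 81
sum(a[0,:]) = -40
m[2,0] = 81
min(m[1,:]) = 40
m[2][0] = 81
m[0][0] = 3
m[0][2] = 81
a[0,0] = -2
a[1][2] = -12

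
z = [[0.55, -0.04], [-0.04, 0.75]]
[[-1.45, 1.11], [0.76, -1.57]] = z @ [[-2.57,  1.87], [0.88,  -1.99]]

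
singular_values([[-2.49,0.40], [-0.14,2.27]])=[2.68, 2.09]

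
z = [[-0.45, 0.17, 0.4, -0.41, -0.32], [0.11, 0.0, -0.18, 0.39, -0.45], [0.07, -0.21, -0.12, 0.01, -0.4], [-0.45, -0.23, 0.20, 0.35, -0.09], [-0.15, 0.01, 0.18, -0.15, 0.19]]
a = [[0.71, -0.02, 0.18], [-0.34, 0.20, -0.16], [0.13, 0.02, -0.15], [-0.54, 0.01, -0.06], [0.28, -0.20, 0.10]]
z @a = [[-0.19, 0.11, -0.18],[-0.28, 0.09, -0.02],[-0.01, 0.03, 0.02],[-0.43, -0.01, -0.1],[0.05, -0.03, -0.03]]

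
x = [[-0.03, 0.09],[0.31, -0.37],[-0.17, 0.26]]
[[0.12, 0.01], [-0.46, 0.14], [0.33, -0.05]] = x @ [[0.21, 0.94], [1.41, 0.41]]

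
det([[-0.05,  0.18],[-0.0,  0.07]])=-0.004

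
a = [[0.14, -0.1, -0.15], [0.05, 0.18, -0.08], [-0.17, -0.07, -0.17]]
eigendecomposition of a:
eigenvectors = [[(0.38+0j), -0.62j, 0.62j], [(0.13+0j), (-0.72+0j), (-0.72-0j)], [(0.92+0j), (0.18+0.25j), 0.18-0.25j]]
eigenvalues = [(-0.25+0j), (0.2+0.07j), (0.2-0.07j)]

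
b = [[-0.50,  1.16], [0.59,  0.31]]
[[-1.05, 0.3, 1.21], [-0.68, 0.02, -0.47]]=b @ [[-0.55,-0.09,-1.09], [-1.14,0.22,0.57]]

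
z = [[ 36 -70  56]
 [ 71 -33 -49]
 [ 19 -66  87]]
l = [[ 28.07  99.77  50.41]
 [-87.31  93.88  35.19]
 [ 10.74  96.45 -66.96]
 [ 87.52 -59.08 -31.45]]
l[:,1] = [99.77, 93.88, 96.45, -59.08]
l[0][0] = 28.07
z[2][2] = 87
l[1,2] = 35.19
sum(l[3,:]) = -3.0100000000000016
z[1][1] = -33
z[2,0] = 19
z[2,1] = -66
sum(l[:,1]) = 231.01999999999998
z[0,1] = -70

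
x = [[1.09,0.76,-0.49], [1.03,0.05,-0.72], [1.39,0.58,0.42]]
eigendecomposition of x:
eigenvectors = [[0.32+0.37j, 0.32-0.37j, (0.42+0j)], [(0.06+0.34j), 0.06-0.34j, (-0.91+0j)], [(0.8+0j), (0.8-0j), -0.06+0.00j]]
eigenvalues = [(1.02+0.89j), (1.02-0.89j), (-0.48+0j)]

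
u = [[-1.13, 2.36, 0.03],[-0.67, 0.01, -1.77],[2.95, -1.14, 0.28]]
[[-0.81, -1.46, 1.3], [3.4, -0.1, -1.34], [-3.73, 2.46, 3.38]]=u @[[-1.55, 0.76, 1.65], [-1.07, -0.25, 1.34], [-1.34, -0.23, 0.14]]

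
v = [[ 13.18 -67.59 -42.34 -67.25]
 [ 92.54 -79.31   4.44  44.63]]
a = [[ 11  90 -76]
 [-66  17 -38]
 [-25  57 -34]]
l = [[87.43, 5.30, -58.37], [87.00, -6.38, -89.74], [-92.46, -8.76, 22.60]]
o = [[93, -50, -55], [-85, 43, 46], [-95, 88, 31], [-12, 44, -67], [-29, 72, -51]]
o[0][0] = 93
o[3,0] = -12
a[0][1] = 90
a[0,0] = 11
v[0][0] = 13.18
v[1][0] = 92.54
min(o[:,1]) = -50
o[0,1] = -50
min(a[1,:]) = -66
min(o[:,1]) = -50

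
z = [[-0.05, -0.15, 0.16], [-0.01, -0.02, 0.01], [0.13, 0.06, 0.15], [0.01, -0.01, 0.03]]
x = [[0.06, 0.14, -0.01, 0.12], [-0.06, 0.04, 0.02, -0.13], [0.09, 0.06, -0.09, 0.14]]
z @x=[[0.02, -0.0, -0.02, 0.04],[0.0, -0.0, -0.00, 0.00],[0.02, 0.03, -0.01, 0.03],[0.00, 0.0, -0.0, 0.01]]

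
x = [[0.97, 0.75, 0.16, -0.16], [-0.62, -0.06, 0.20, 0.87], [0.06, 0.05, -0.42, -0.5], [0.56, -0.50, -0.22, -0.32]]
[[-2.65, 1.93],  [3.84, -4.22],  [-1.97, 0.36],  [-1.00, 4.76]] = x @ [[-1.03, 4.32], [-1.48, -4.07], [0.14, 2.36], [3.55, -2.59]]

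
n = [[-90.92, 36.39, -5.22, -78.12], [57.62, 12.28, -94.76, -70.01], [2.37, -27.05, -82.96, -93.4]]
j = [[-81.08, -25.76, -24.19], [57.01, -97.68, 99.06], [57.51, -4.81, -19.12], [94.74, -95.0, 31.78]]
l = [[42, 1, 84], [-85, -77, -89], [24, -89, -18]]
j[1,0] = 57.01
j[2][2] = -19.12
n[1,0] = 57.62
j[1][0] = 57.01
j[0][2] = -24.19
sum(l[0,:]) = 127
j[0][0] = -81.08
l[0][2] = 84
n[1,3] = -70.01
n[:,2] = [-5.22, -94.76, -82.96]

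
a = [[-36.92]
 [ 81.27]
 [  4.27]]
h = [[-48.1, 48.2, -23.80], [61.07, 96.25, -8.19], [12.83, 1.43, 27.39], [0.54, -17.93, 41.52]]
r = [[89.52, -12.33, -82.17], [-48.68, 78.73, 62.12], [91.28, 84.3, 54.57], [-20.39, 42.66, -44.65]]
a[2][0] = 4.27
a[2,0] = 4.27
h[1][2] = -8.19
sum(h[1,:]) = 149.13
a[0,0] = -36.92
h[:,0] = [-48.1, 61.07, 12.83, 0.54]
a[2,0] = 4.27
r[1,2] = 62.12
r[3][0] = -20.39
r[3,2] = -44.65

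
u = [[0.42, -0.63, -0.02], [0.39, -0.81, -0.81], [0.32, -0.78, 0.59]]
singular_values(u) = [1.46, 0.98, 0.11]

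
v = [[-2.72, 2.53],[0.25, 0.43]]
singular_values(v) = [3.72, 0.48]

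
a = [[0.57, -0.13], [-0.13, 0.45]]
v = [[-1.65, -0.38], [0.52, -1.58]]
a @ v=[[-1.01,-0.01], [0.45,-0.66]]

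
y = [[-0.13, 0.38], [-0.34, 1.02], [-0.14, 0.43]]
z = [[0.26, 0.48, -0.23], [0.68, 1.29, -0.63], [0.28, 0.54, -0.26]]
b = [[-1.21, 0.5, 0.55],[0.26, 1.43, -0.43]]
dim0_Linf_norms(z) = [0.68, 1.29, 0.63]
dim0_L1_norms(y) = [0.61, 1.83]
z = y @ b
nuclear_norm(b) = 2.93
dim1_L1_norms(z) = [0.97, 2.6, 1.08]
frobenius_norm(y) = 1.23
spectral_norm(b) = 1.54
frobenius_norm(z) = 1.82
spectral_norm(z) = 1.82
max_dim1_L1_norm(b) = 2.26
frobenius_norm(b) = 2.08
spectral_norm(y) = 1.23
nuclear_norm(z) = 1.83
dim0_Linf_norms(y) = [0.34, 1.02]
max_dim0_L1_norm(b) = 1.93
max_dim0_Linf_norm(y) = 1.02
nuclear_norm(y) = 1.24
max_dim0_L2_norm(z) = 1.48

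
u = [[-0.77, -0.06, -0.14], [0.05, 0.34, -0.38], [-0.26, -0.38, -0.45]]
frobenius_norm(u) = 1.14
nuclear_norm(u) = 1.88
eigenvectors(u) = [[-0.79, 0.47, -0.00], [-0.15, -0.39, 0.93], [-0.6, -0.79, -0.37]]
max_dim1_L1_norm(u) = 1.09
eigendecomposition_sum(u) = [[-0.63, -0.13, -0.31], [-0.12, -0.02, -0.06], [-0.48, -0.10, -0.24]] + [[-0.14, 0.07, 0.17],  [0.12, -0.06, -0.14],  [0.24, -0.11, -0.29]] + [[-0.0, -0.00, 0.00],[0.05, 0.42, -0.18],[-0.02, -0.17, 0.07]]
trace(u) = -0.88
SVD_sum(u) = [[-0.63,-0.21,-0.31], [-0.02,-0.01,-0.01], [-0.45,-0.15,-0.22]] + [[-0.04, -0.05, 0.11],[0.14, 0.19, -0.42],[0.05, 0.07, -0.14]] + [[-0.10, 0.20, 0.06],  [-0.07, 0.16, 0.05],  [0.14, -0.29, -0.09]]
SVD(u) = [[-0.82, 0.25, -0.52], [-0.02, -0.92, -0.4], [-0.58, -0.31, 0.75]] @ diag([0.9048769903478724, 0.5233144522295877, 0.44770483181067344]) @ [[0.86, 0.29, 0.42], [-0.29, -0.40, 0.87], [0.42, -0.87, -0.26]]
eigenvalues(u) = [-0.89, -0.48, 0.49]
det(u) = 0.21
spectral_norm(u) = 0.90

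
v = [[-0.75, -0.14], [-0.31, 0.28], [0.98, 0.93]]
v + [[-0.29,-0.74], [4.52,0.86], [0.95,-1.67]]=[[-1.04,-0.88], [4.21,1.14], [1.93,-0.74]]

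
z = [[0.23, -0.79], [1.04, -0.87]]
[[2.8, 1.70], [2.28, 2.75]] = z @ [[-1.02, 1.12], [-3.84, -1.82]]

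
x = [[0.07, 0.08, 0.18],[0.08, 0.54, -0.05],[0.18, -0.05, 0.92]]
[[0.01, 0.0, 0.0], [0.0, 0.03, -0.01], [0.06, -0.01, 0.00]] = x@[[-0.01, 0.01, 0.07], [0.01, 0.05, -0.03], [0.07, -0.01, -0.01]]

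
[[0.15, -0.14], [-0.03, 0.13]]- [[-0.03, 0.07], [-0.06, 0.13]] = [[0.18, -0.21], [0.03, 0.0]]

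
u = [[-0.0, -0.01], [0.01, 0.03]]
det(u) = 0.000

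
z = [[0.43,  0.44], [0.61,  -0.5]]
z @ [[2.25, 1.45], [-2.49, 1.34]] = [[-0.13, 1.21], [2.62, 0.21]]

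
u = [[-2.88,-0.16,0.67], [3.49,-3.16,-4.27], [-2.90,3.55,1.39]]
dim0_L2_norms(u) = [5.37, 4.76, 4.54]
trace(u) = -4.65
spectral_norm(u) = 8.03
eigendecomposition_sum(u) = [[-2.16+0.00j,  (-0.53+0j),  (-0.22-0j)], [0.10-0.00j,  (0.02-0j),  (0.01+0j)], [-1.78+0.00j,  (-0.44+0j),  (-0.18-0j)]] + [[(-0.36+0.01j), 0.19-0.37j, 0.45-0.03j], [1.69+0.66j, -1.59+1.38j, -2.14-0.72j], [(-0.56-1.65j), (2+0.32j), 0.79+2.02j]] + [[-0.36-0.01j, (0.19+0.37j), 0.45+0.03j],[(1.69-0.66j), (-1.59-1.38j), -2.14+0.72j],[-0.56+1.65j, 2.00-0.32j, (0.79-2.02j)]]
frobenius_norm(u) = 8.49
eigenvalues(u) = [(-2.32+0j), (-1.17+3.41j), (-1.17-3.41j)]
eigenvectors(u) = [[(0.77+0j), (-0.13+0.05j), (-0.13-0.05j)], [-0.04+0.00j, (0.71+0j), 0.71-0.00j], [0.64+0.00j, -0.44-0.53j, (-0.44+0.53j)]]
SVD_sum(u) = [[-1.35, 1.17, 1.13], [4.0, -3.46, -3.35], [-2.91, 2.52, 2.44]] + [[-1.45,-1.45,-0.24], [-0.18,-0.18,-0.03], [0.43,0.43,0.07]] + [[-0.08, 0.12, -0.22],[-0.33, 0.48, -0.89],[-0.42, 0.60, -1.12]]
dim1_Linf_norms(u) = [2.88, 4.27, 3.55]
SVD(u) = [[-0.26, -0.95, 0.15],  [0.78, -0.12, 0.61],  [-0.57, 0.28, 0.77]] @ diag([8.02722202277484, 2.1641705235428614, 1.7297897392766624]) @ [[0.64, -0.55, -0.54], [0.70, 0.70, 0.11], [-0.31, 0.45, -0.84]]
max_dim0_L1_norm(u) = 9.27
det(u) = -30.05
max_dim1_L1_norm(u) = 10.92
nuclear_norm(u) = 11.92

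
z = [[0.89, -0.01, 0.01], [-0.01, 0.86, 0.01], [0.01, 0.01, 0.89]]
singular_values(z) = [0.9, 0.89, 0.85]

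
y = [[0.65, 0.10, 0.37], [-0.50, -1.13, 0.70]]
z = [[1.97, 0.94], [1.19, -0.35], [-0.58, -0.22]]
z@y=[[0.81, -0.87, 1.39], [0.95, 0.51, 0.20], [-0.27, 0.19, -0.37]]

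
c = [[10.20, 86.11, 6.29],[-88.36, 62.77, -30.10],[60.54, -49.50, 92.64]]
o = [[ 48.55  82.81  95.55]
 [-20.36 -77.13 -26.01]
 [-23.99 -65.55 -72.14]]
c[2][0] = 60.54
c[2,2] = 92.64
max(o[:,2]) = 95.55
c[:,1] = [86.11, 62.77, -49.5]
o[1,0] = -20.36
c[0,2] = 6.29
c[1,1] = 62.77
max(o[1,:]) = -20.36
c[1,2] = -30.1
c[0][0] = 10.2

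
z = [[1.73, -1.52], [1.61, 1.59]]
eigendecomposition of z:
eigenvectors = [[(0.03+0.7j), 0.03-0.70j], [(0.72+0j), 0.72-0.00j]]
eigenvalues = [(1.66+1.56j), (1.66-1.56j)]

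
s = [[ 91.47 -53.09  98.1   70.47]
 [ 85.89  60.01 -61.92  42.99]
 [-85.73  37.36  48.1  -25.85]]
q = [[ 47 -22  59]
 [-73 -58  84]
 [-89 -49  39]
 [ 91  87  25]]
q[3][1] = 87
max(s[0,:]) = 98.1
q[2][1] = -49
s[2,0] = -85.73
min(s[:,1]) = -53.09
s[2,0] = -85.73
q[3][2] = 25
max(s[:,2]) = 98.1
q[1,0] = -73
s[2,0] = -85.73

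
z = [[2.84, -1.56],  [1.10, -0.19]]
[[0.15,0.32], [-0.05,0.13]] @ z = [[0.78, -0.29], [0.00, 0.05]]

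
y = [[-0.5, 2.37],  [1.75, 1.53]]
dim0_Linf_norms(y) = [1.75, 2.37]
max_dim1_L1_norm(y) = 3.28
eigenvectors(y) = [[-0.88, -0.58], [0.47, -0.81]]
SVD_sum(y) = [[0.6, 2.05], [0.55, 1.88]] + [[-1.1, 0.32], [1.20, -0.35]]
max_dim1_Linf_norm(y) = 2.37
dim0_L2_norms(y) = [1.82, 2.82]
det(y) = -4.91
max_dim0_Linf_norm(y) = 2.37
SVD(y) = [[0.74, 0.68], [0.68, -0.74]] @ diag([2.8975841561681013, 1.695377851077332]) @ [[0.28, 0.96], [-0.96, 0.28]]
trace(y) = 1.03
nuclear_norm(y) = 4.59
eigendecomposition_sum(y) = [[-1.27,0.92], [0.68,-0.49]] + [[0.77,1.45], [1.07,2.02]]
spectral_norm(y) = 2.90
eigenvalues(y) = [-1.76, 2.79]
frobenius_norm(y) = 3.36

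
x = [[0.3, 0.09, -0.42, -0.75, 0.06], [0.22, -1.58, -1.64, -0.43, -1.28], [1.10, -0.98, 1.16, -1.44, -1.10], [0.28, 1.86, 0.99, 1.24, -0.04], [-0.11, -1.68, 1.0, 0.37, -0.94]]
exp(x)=[[0.72,-0.27,-0.89,-0.47,0.48], [-0.9,1.48,-2.28,1.75,0.07], [1.24,-2.6,2.07,-4.44,-0.15], [0.89,1.86,-0.41,1.80,-0.94], [0.89,-1.48,2.42,-1.47,0.18]]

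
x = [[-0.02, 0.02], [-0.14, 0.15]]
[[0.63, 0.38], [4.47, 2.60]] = x@[[-26.91, -27.05], [4.70, -7.92]]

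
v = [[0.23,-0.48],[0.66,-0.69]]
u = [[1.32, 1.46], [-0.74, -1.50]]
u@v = [[1.27, -1.64], [-1.16, 1.39]]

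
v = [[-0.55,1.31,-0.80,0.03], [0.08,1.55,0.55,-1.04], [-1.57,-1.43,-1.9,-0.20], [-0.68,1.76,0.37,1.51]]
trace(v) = 0.61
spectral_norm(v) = 3.39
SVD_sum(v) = [[0.13,  0.47,  0.28,  0.08], [0.32,  1.18,  0.71,  0.20], [-0.56,  -2.07,  -1.24,  -0.35], [0.38,  1.4,  0.84,  0.23]] + [[-0.87, 0.56, -0.68, 0.49], [0.04, -0.03, 0.03, -0.02], [-0.86, 0.56, -0.67, 0.49], [-1.01, 0.66, -0.79, 0.58]] + [[-0.06,0.22,-0.18,-0.6],[-0.11,0.43,-0.35,-1.17],[-0.03,0.11,-0.09,-0.31],[0.07,-0.27,0.22,0.73]] + [[0.25,0.06,-0.22,0.06],  [-0.17,-0.04,0.15,-0.04],  [-0.12,-0.03,0.11,-0.03],  [-0.12,-0.03,0.11,-0.03]]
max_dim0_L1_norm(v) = 6.05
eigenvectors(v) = [[(0.44+0j), (0.7+0j), -0.42-0.16j, (-0.42+0.16j)], [(-0.12+0j), (0.4+0j), -0.11-0.53j, (-0.11+0.53j)], [(0.89+0j), -0.60+0.00j, 0.38+0.17j, 0.38-0.17j], [(0.04+0j), (-0.01+0j), -0.57+0.00j, (-0.57-0j)]]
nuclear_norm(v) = 8.01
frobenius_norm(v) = 4.54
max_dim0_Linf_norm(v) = 1.9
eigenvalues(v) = [(-2.5+0j), (0.88+0j), (1.12+1.35j), (1.12-1.35j)]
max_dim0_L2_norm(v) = 3.04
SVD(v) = [[0.17,  -0.55,  -0.39,  -0.72], [0.42,  0.03,  -0.76,  0.49], [-0.74,  -0.54,  -0.2,  0.35], [0.5,  -0.64,  0.48,  0.34]] @ diag([3.393921925492282, 2.433982000503717, 1.7080274312982995, 0.4785058816976387]) @ [[0.22,  0.83,  0.5,  0.14], [0.65,  -0.42,  0.51,  -0.37], [0.09,  -0.33,  0.27,  0.90], [-0.72,  -0.16,  0.65,  -0.18]]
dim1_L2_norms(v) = [1.63, 1.95, 2.86, 2.44]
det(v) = -6.75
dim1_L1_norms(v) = [2.69, 3.22, 5.1, 4.32]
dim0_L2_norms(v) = [1.8, 3.04, 2.17, 1.84]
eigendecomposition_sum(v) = [[(-0.73-0j), -0.05+0.00j, -0.89+0.00j, (-0.05-0j)], [(0.19+0j), 0.01-0.00j, (0.24-0j), 0.01+0.00j], [-1.47-0.00j, (-0.11+0j), -1.78+0.00j, -0.11-0.00j], [(-0.07-0j), -0.01+0.00j, (-0.09+0j), -0.01-0.00j]] + [[(0.75+0j), (-0.35+0j), (-0.38+0j), -0.73+0.00j],[(0.43+0j), -0.20+0.00j, (-0.22+0j), (-0.42+0j)],[-0.64-0.00j, (0.3+0j), 0.33+0.00j, (0.63-0j)],[-0.01-0.00j, 0.00+0.00j, 0.00+0.00j, 0.01-0.00j]] + [[-0.28+0.08j, (0.86-0.29j), 0.23-0.11j, 0.41+0.58j], [-0.27-0.24j, 0.87+0.68j, (0.27+0.17j), -0.32+0.81j], [(0.27-0.06j), (-0.81+0.24j), -0.22+0.09j, (-0.36-0.56j)], [-0.30+0.22j, (0.88-0.74j), 0.23-0.23j, 0.75+0.50j]] + [[-0.28-0.08j, 0.86+0.29j, 0.23+0.11j, (0.41-0.58j)], [-0.27+0.24j, 0.87-0.68j, 0.27-0.17j, (-0.32-0.81j)], [0.27+0.06j, (-0.81-0.24j), (-0.22-0.09j), (-0.36+0.56j)], [(-0.3-0.22j), (0.88+0.74j), (0.23+0.23j), 0.75-0.50j]]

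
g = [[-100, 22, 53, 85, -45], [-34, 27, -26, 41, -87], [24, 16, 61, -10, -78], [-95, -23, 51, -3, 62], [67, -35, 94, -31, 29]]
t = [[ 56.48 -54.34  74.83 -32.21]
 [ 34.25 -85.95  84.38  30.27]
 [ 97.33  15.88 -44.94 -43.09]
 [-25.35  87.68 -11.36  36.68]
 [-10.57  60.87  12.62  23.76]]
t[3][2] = -11.36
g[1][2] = -26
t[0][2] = 74.83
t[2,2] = -44.94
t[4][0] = -10.57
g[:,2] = [53, -26, 61, 51, 94]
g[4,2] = 94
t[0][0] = 56.48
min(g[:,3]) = -31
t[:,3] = [-32.21, 30.27, -43.09, 36.68, 23.76]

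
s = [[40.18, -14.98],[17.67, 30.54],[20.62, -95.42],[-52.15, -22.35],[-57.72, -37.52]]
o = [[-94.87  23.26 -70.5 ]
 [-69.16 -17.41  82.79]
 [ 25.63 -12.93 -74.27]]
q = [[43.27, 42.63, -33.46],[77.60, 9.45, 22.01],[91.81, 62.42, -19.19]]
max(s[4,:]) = -37.52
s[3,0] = -52.15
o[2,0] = 25.63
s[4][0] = -57.72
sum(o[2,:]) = -61.56999999999999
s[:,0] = [40.18, 17.67, 20.62, -52.15, -57.72]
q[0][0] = 43.27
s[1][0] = 17.67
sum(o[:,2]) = -61.97999999999999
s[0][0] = 40.18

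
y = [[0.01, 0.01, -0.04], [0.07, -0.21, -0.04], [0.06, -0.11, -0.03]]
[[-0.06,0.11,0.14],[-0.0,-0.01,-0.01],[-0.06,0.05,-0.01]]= y@[[-2.24,1.56,-1.59], [-0.89,1.00,0.25], [0.82,-2.15,-3.84]]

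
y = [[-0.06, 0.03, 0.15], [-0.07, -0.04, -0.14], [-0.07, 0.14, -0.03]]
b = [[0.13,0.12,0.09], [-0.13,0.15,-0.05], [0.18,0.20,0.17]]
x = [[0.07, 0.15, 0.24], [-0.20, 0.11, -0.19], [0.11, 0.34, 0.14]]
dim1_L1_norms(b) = [0.34, 0.33, 0.55]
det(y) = -0.00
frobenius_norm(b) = 0.43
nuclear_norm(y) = 0.46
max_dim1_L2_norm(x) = 0.38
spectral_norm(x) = 0.47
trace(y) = -0.13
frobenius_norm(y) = 0.28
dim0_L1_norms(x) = [0.38, 0.6, 0.57]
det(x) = -0.01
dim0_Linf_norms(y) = [0.07, 0.14, 0.15]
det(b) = 0.00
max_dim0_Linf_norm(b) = 0.2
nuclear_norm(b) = 0.60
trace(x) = 0.32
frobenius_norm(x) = 0.57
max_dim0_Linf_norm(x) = 0.34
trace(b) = 0.45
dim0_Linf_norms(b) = [0.18, 0.2, 0.17]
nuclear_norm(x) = 0.86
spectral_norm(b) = 0.37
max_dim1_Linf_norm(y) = 0.15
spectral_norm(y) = 0.21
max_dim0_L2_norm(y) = 0.21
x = b + y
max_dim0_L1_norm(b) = 0.47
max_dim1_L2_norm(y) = 0.16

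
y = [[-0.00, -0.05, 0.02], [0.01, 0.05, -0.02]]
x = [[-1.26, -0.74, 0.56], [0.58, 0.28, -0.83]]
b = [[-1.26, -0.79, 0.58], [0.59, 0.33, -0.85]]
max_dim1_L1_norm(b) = 2.63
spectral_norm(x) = 1.83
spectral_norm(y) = 0.08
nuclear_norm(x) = 2.29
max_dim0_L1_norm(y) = 0.1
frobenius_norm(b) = 1.93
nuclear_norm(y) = 0.08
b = y + x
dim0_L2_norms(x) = [1.39, 0.79, 1.0]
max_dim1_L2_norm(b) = 1.6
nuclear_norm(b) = 2.34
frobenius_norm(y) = 0.08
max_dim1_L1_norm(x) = 2.56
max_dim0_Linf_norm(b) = 1.26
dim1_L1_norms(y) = [0.07, 0.08]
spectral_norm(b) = 1.87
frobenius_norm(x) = 1.88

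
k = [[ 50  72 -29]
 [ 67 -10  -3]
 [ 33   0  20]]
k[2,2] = 20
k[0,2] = -29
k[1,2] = -3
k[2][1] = 0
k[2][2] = 20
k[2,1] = 0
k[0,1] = 72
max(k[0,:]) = 72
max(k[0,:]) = 72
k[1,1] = -10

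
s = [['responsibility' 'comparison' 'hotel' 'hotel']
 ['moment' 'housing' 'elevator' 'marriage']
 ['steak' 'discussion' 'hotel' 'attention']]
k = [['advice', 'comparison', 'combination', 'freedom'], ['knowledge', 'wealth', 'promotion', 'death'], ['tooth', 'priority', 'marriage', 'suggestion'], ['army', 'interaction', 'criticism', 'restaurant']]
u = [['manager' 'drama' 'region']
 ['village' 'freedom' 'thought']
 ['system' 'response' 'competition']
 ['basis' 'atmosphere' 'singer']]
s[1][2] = 'elevator'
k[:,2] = ['combination', 'promotion', 'marriage', 'criticism']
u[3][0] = 'basis'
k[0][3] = 'freedom'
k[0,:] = ['advice', 'comparison', 'combination', 'freedom']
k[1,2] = 'promotion'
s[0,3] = 'hotel'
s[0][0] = 'responsibility'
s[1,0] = 'moment'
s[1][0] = 'moment'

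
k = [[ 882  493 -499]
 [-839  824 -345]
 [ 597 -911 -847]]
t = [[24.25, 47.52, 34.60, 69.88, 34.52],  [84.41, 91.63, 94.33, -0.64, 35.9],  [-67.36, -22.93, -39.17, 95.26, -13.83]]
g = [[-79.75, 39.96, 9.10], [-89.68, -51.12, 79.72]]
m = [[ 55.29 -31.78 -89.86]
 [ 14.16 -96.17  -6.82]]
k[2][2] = -847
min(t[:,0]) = -67.36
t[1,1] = 91.63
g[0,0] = -79.75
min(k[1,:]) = -839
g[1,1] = -51.12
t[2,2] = -39.17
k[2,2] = -847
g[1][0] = -89.68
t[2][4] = -13.83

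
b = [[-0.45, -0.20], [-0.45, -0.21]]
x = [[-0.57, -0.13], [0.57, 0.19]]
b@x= [[0.14, 0.02],  [0.14, 0.02]]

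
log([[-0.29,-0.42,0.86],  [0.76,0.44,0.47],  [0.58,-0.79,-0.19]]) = [[-0.00+1.63j, (-0.72-0.36j), (0.17-1.53j)],  [0.72-0.36j, -0.00+0.08j, (0.77+0.34j)],  [-0.17-1.53j, -0.77+0.34j, 0.00+1.43j]]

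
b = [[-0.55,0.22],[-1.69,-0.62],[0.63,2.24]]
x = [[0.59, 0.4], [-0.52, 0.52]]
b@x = [[-0.44, -0.11], [-0.67, -1.0], [-0.79, 1.42]]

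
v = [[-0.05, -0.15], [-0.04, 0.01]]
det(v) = -0.01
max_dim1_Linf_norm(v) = 0.15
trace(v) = -0.04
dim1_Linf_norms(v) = [0.15, 0.04]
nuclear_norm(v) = 0.20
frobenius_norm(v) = 0.16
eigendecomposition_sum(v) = [[-0.07, -0.09], [-0.02, -0.03]] + [[0.02, -0.06], [-0.02, 0.04]]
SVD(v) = [[-1.0,  -0.02], [-0.02,  1.0]] @ diag([0.15814779377945448, 0.041100794672258245]) @ [[0.32, 0.95],[-0.95, 0.32]]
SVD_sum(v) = [[-0.05, -0.15], [-0.00, -0.00]] + [[0.0, -0.0], [-0.04, 0.01]]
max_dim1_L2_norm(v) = 0.16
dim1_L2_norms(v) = [0.16, 0.04]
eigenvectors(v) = [[-0.94, 0.8],  [-0.33, -0.6]]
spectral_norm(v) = 0.16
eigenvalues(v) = [-0.1, 0.06]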